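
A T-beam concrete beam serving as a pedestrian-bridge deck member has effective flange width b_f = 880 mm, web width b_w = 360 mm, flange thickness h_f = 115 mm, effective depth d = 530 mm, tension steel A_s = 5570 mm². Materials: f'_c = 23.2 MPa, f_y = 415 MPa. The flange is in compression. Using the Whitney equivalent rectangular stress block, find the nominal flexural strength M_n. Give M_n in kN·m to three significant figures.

Tension: T = A_s f_y = 5570 × 415 = 2311550 N.
Try a within the flange: a = T/(0.85 f'_c b_f) = 2311550/(0.85 × 23.2 × 880) = 133.20 mm.
a = 133.20 > h_f = 115 mm: the block extends into the web. Split into flange-overhang and web parts.
C_f = 0.85 f'_c (b_f − b_w) h_f = 0.85 × 23.2 × (880 − 360) × 115 = 1179256 N.
Remaining web compression depth: a_w = (T − C_f)/(0.85 f'_c b_w) = (2311550 − 1179256)/(0.85 × 23.2 × 360) = 159.50 mm.
M_n = C_f(d − h_f/2) + (T − C_f)(d − a_w/2) = 1179256 × (530 − 57.5) + 1132294 × (530 − 79.75) = 557.20 + 509.82 = 1067.02 × 10⁶ N·mm.
M_n = 1067.02 kN·m.

M_n ≈ 1070 kN·m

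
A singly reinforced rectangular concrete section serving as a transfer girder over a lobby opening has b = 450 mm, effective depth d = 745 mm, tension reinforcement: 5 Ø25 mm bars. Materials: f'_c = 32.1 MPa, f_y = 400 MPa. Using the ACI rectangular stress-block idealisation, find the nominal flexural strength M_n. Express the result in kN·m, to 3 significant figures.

M_n ≈ 692 kN·m

A_s = 5 × 491 = 2455 mm².
T = A_s f_y = 2455 × 400 = 982000 N = 982 kN.
From C = T: a = T/(0.85 f'_c b) = 982000/(0.85 × 32.1 × 450) = 79.98 mm.
M_n = T(d − a/2) = 982 kN × (745 − 39.99) mm = 692.32 kN·m.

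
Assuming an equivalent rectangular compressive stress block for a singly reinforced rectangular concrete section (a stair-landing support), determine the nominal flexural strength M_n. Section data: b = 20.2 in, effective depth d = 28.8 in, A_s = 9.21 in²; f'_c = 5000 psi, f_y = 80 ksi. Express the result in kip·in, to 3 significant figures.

M_n ≈ 18100 kip·in

T = A_s f_y = 9.21 × 80 = 736.8 kips.
a = T/(0.85 f'_c b) = 736.8/(0.85 × 5 × 20.2) = 8.582 in.
M_n = T(d − a/2) = 736.8 × (28.8 − 4.291) = 18058.2 kip·in.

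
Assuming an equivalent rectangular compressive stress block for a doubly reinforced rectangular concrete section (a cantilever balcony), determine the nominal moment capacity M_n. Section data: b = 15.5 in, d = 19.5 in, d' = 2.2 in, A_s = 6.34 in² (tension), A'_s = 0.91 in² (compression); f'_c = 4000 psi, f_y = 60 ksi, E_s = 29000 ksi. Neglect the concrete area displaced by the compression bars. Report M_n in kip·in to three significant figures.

Assume both steels yield.
a = (A_s − A'_s) f_y/(0.85 f'_c b) = (6.34 − 0.91) × 60/(0.85 × 4 × 15.5) = 6.182 in.
c = a/β₁ = 6.182/0.85 = 7.273 in; ε'_s = 0.003(c − d')/c = 0.0021 ≥ ε_y = 0.0021, so the compression steel yields.
M_n = (A_s − A'_s) f_y (d − a/2) + A'_s f_y (d − d') = 325.8 × (19.5 − 3.091) + 54.6 × (19.5 − 2.2) = 5346.1 + 944.6 = 6290.7 kip·in.

M_n ≈ 6290 kip·in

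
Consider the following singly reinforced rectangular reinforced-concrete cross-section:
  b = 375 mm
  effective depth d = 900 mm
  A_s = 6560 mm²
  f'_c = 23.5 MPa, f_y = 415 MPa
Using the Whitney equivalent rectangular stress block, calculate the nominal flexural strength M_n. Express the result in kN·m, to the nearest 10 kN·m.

M_n ≈ 1960 kN·m

T = A_s f_y = 6560 × 415 = 2722400 N = 2722.4 kN.
From C = T: a = T/(0.85 f'_c b) = 2722400/(0.85 × 23.5 × 375) = 363.44 mm.
M_n = T(d − a/2) = 2722.4 kN × (900 − 181.72) mm = 1955.45 kN·m.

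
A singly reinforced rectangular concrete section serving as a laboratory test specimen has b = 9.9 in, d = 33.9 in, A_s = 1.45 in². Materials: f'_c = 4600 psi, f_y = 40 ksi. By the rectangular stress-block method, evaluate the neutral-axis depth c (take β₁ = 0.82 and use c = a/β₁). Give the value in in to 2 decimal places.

T = A_s f_y = 1.45 × 40 = 58 kips.
a = T/(0.85 f'_c b) = 58/(0.85 × 4.6 × 9.9) = 1.4984 in.
With β₁ = 0.82, c = a/β₁ = 1.4984/0.82 = 1.83 in.

c ≈ 1.83 in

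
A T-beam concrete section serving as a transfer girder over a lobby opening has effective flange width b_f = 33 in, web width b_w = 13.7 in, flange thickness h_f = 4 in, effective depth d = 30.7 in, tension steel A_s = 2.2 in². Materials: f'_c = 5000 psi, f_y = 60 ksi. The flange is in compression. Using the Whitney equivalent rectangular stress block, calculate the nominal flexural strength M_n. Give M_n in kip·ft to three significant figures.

Tension: T = A_s f_y = 2.2 × 60 = 132 kips.
Try a within the flange: a = T/(0.85 f'_c b_f) = 132/(0.85 × 5 × 33) = 0.941 in.
Since a = 0.941 ≤ h_f = 4 in, the stress block lies entirely in the flange; analyse as a rectangular beam of width b_f.
M_n = T(d − a/2) = 132 × (30.7 − 0.4705) = 3990.3 kip·in.
M_n = 3990.3/12 = 332.53 kip·ft.

M_n ≈ 333 kip·ft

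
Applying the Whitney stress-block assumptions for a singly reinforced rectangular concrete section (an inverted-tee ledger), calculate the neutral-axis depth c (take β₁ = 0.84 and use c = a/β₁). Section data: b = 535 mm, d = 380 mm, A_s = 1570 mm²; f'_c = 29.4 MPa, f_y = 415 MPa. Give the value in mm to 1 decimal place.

T = A_s f_y = 1570 × 415 = 651550 N = 651.55 kN.
Setting C = 0.85 f'_c a b equal to T: a = 651550/(0.85 × 29.4 × 535) = 48.734 mm.
With β₁ = 0.84, c = a/β₁ = 48.734/0.84 = 58.0 mm.

c ≈ 58.0 mm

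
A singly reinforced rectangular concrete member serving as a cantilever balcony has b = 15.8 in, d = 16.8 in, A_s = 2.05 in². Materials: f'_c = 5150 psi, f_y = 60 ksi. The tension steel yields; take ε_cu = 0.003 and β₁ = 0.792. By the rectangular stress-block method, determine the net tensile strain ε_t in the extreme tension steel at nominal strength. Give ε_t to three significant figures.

a = A_s f_y/(0.85 f'_c b) = 1.778 in.
β₁ = 0.792, so c = a/β₁ = 1.778/0.792 = 2.245 in.
From the linear strain diagram with ε_cu = 0.003: ε_t = 0.003 (d − c)/c = 0.003 × (16.8 − 2.245)/2.245 = 0.0194.
Since ε_t ≥ 0.005, the section is tension-controlled.

ε_t ≈ 0.0194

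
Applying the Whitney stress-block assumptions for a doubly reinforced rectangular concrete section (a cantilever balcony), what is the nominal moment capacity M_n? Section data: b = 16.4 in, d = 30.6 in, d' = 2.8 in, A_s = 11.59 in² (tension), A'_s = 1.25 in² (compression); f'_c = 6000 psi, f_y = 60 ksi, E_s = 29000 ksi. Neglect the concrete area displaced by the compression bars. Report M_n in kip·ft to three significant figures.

M_n ≈ 1560 kip·ft

Assume both steels yield.
a = (A_s − A'_s) f_y/(0.85 f'_c b) = (11.59 − 1.25) × 60/(0.85 × 6 × 16.4) = 7.418 in.
c = a/β₁ = 7.418/0.75 = 9.891 in; ε'_s = 0.003(c − d')/c = 0.0022 ≥ ε_y = 0.0021, so the compression steel yields.
M_n = (A_s − A'_s) f_y (d − a/2) + A'_s f_y (d − d') = 620.4 × (30.6 − 3.709) + 75 × (30.6 − 2.8) = 16683.2 + 2085.0 = 18768.2 kip·in = 18768.2/12 = 1564.02 kip·ft.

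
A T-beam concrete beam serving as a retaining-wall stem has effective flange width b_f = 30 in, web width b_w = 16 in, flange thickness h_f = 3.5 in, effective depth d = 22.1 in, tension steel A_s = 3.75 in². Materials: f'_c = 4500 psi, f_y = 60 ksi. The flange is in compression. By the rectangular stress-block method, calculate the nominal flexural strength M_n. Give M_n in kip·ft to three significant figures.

Tension: T = A_s f_y = 3.75 × 60 = 225 kips.
Try a within the flange: a = T/(0.85 f'_c b_f) = 225/(0.85 × 4.5 × 30) = 1.961 in.
Since a = 1.961 ≤ h_f = 3.5 in, the stress block lies entirely in the flange; analyse as a rectangular beam of width b_f.
M_n = T(d − a/2) = 225 × (22.1 − 0.9805) = 4751.9 kip·in.
M_n = 4751.9/12 = 395.99 kip·ft.

M_n ≈ 396 kip·ft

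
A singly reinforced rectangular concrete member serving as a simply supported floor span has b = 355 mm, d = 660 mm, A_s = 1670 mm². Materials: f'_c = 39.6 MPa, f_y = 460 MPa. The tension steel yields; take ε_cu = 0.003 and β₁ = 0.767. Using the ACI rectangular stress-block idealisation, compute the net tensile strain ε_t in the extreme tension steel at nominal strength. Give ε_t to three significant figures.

a = A_s f_y/(0.85 f'_c b) = 64.29 mm.
β₁ = 0.767, so c = a/β₁ = 64.29/0.767 = 83.82 mm.
From the linear strain diagram with ε_cu = 0.003: ε_t = 0.003 (d − c)/c = 0.003 × (660 − 83.82)/83.82 = 0.0206.
Since ε_t ≥ 0.005, the section is tension-controlled.

ε_t ≈ 0.0206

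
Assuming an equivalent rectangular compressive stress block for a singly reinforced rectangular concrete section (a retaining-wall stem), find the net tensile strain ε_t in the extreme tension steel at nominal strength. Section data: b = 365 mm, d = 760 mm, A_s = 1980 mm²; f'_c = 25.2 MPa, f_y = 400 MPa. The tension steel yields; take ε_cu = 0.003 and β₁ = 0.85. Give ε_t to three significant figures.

ε_t ≈ 0.0161

a = A_s f_y/(0.85 f'_c b) = 101.30 mm.
β₁ = 0.85, so c = a/β₁ = 101.30/0.85 = 119.18 mm.
From the linear strain diagram with ε_cu = 0.003: ε_t = 0.003 (d − c)/c = 0.003 × (760 − 119.18)/119.18 = 0.0161.
Since ε_t ≥ 0.005, the section is tension-controlled.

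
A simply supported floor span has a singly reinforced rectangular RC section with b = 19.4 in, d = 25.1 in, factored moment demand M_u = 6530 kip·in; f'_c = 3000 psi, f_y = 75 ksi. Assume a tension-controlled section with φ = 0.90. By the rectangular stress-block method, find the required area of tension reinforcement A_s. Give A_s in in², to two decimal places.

A_s ≈ 4.45 in²

M_n = M_u/φ = 6530/0.90 = 7255.56 kip·in.
From M_n = 0.85 f'_c a b (d − a/2):
a = d − √(d² − 2M_n/(0.85 f'_c b)) = 25.1 − √(25.1² − 2 × 7255.56/(0.85 × 3 × 19.4)) = 6.751 in.
A_s = 0.85 f'_c a b / f_y = 0.85 × 3 × 6.751 × 19.4 / 75 = 4.453 in².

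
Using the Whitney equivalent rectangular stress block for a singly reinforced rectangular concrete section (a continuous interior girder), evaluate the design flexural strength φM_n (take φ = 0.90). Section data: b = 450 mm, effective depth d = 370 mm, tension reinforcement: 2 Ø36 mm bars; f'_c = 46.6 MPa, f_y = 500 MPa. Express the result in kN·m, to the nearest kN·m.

A_s = 2 × 1018 = 2036 mm².
T = A_s f_y = 2036 × 500 = 1018000 N = 1018 kN.
From C = T: a = T/(0.85 f'_c b) = 1018000/(0.85 × 46.6 × 450) = 57.11 mm.
M_n = T(d − a/2) = 1018 kN × (370 − 28.555) mm = 347.59 kN·m.
φM_n = 0.90 × 347.59 = 312.83 kN·m.

φM_n ≈ 313 kN·m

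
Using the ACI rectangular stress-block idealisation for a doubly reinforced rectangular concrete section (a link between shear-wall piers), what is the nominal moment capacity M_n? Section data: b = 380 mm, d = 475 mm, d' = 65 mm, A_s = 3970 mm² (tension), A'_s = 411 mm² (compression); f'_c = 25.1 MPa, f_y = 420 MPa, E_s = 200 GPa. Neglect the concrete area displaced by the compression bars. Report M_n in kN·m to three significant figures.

Assume both tension and compression steel yield.
Net tension couple steel: A_s − A'_s = 3559 mm².
a = (A_s − A'_s) f_y / (0.85 f'_c b) = 1494780/(0.85 × 25.1 × 380) = 184.37 mm.
c = a/β₁ = 184.37/0.85 = 216.91 mm; ε'_s = 0.003(c − d')/c = 0.0021 ≥ f_y/E_s = 0.0021, so compression steel does yield.
M_n = (A_s − A'_s) f_y (d − a/2) + A'_s f_y (d − d') = [1494780 × (475 − 92.185) + 172620 × (475 − 65)] × 10⁻⁶ = 572.22 + 70.77 = 642.99 kN·m.

M_n ≈ 643 kN·m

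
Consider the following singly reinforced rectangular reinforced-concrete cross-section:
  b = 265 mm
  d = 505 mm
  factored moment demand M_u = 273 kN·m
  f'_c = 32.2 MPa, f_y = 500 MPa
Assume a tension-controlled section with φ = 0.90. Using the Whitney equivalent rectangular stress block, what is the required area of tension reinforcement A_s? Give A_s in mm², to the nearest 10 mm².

M_n = M_u/φ = 273/0.90 = 303.333 kN·m.
With M_n = 0.85 f'_c a b (d − a/2), solve the quadratic for a:
a = d − √(d² − 2M_n/(0.85 f'_c b)) = 505 − √(505² − 2 × 303.333×10⁶/(0.85 × 32.2 × 265)) = 91.02 mm.
A_s = 0.85 f'_c a b / f_y = 0.85 × 32.2 × 91.02 × 265 / 500 = 1320.3 mm².

A_s ≈ 1320 mm²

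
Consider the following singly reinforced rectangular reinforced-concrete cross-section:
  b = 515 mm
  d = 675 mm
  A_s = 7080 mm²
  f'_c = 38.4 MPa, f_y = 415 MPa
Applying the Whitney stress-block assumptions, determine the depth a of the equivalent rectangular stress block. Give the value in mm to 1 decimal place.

a ≈ 174.8 mm

T = A_s f_y = 7080 × 415 = 2938200 N = 2938.2 kN.
Setting C = 0.85 f'_c a b equal to T: a = 2938200/(0.85 × 38.4 × 515) = 174.8 mm.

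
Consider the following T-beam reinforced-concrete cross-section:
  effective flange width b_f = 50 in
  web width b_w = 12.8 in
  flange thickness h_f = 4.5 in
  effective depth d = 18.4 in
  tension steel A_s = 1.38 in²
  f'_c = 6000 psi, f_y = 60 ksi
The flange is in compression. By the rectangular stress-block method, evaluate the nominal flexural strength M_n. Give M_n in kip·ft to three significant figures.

Tension: T = A_s f_y = 1.38 × 60 = 82.8 kips.
Try a within the flange: a = T/(0.85 f'_c b_f) = 82.8/(0.85 × 6 × 50) = 0.325 in.
Since a = 0.325 ≤ h_f = 4.5 in, the stress block lies entirely in the flange; analyse as a rectangular beam of width b_f.
M_n = T(d − a/2) = 82.8 × (18.4 − 0.1625) = 1510.1 kip·in.
M_n = 1510.1/12 = 125.84 kip·ft.

M_n ≈ 126 kip·ft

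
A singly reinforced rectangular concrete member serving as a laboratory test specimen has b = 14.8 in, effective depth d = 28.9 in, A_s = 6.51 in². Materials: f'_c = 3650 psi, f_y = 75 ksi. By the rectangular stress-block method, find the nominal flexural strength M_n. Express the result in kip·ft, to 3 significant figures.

M_n ≈ 960 kip·ft

T = A_s f_y = 6.51 × 75 = 488.25 kips.
a = T/(0.85 f'_c b) = 488.25/(0.85 × 3.65 × 14.8) = 10.633 in.
M_n = T(d − a/2) = 488.25 × (28.9 − 5.3165) = 11514.6 kip·in = 11514.6/12 = 959.55 kip·ft.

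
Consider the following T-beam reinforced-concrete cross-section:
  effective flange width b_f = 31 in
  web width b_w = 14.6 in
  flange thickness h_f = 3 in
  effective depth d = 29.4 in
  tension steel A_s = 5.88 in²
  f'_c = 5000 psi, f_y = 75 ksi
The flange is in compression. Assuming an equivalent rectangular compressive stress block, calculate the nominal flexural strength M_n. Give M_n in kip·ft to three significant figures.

Tension: T = A_s f_y = 5.88 × 75 = 441 kips.
Try a within the flange: a = T/(0.85 f'_c b_f) = 441/(0.85 × 5 × 31) = 3.347 in.
a = 3.347 > h_f = 3 in: the block extends into the web. Split into flange-overhang and web parts.
C_f = 0.85 f'_c (b_f − b_w) h_f = 0.85 × 5 × (31 − 14.6) × 3 = 209.1 kips.
Remaining web compression depth: a_w = (T − C_f)/(0.85 f'_c b_w) = (441 − 209.1)/(0.85 × 5 × 14.6) = 3.737 in.
M_n = C_f(d − h_f/2) + (T − C_f)(d − a_w/2) = 209.1 × (29.4 − 1.5) + 231.9 × (29.4 − 1.8685) = 5833.9 + 6384.6 = 12218.5 kip·in.
M_n = 12218.5/12 = 1018.21 kip·ft.

M_n ≈ 1020 kip·ft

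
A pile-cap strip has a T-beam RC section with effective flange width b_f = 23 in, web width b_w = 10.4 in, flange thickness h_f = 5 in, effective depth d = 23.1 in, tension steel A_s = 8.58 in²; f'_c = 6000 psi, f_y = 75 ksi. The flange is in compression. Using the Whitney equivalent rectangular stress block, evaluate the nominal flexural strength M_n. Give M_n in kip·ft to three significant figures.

Tension: T = A_s f_y = 8.58 × 75 = 643.5 kips.
Try a within the flange: a = T/(0.85 f'_c b_f) = 643.5/(0.85 × 6 × 23) = 5.486 in.
a = 5.486 > h_f = 5 in: the block extends into the web. Split into flange-overhang and web parts.
C_f = 0.85 f'_c (b_f − b_w) h_f = 0.85 × 6 × (23 − 10.4) × 5 = 321.3 kips.
Remaining web compression depth: a_w = (T − C_f)/(0.85 f'_c b_w) = (643.5 − 321.3)/(0.85 × 6 × 10.4) = 6.075 in.
M_n = C_f(d − h_f/2) + (T − C_f)(d − a_w/2) = 321.3 × (23.1 − 2.5) + 322.2 × (23.1 − 3.0375) = 6618.8 + 6464.1 = 13082.9 kip·in.
M_n = 13082.9/12 = 1090.24 kip·ft.

M_n ≈ 1090 kip·ft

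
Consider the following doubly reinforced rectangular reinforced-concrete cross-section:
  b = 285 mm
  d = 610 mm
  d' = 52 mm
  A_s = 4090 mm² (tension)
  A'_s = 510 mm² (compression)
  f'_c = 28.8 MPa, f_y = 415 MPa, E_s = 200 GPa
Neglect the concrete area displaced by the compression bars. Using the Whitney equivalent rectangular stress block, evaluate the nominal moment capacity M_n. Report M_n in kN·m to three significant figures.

Assume both tension and compression steel yield.
Net tension couple steel: A_s − A'_s = 3580 mm².
a = (A_s − A'_s) f_y / (0.85 f'_c b) = 1485700/(0.85 × 28.8 × 285) = 212.95 mm.
c = a/β₁ = 212.95/0.844 = 252.31 mm; ε'_s = 0.003(c − d')/c = 0.0024 ≥ f_y/E_s = 0.0021, so compression steel does yield.
M_n = (A_s − A'_s) f_y (d − a/2) + A'_s f_y (d − d') = [1485700 × (610 − 106.475) + 211650 × (610 − 52)] × 10⁻⁶ = 748.09 + 118.10 = 866.19 kN·m.

M_n ≈ 866 kN·m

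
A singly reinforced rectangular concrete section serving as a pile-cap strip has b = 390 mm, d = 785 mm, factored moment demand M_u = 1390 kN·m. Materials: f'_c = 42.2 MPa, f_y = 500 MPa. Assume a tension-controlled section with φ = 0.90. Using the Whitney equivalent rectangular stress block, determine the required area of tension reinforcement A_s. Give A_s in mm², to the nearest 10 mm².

M_n = M_u/φ = 1390/0.90 = 1544.44 kN·m.
With M_n = 0.85 f'_c a b (d − a/2), solve the quadratic for a:
a = d − √(d² − 2M_n/(0.85 f'_c b)) = 785 − √(785² − 2 × 1544.44×10⁶/(0.85 × 42.2 × 390)) = 156.17 mm.
A_s = 0.85 f'_c a b / f_y = 0.85 × 42.2 × 156.17 × 390 / 500 = 4369.4 mm².

A_s ≈ 4370 mm²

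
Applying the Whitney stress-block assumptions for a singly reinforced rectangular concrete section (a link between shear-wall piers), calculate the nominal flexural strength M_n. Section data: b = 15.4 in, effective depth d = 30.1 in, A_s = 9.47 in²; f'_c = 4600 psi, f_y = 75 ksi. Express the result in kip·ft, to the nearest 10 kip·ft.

M_n ≈ 1430 kip·ft

T = A_s f_y = 9.47 × 75 = 710.25 kips.
a = T/(0.85 f'_c b) = 710.25/(0.85 × 4.6 × 15.4) = 11.795 in.
M_n = T(d − a/2) = 710.25 × (30.1 − 5.8975) = 17189.8 kip·in = 17189.8/12 = 1432.48 kip·ft.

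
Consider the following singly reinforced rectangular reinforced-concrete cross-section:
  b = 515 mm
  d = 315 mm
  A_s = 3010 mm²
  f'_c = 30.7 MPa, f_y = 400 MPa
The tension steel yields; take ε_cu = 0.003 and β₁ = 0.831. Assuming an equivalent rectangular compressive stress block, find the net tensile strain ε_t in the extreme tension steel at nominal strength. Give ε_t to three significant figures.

a = A_s f_y/(0.85 f'_c b) = 89.59 mm.
β₁ = 0.831, so c = a/β₁ = 89.59/0.831 = 107.81 mm.
From the linear strain diagram with ε_cu = 0.003: ε_t = 0.003 (d − c)/c = 0.003 × (315 − 107.81)/107.81 = 0.00577.
Since ε_t ≥ 0.005, the section is tension-controlled.

ε_t ≈ 0.00577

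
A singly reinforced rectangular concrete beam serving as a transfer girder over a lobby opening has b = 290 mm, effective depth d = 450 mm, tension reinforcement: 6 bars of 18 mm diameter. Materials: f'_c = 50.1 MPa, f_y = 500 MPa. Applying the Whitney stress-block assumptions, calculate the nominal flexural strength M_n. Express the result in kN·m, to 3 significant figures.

A_s = 6 × 254 = 1524 mm².
T = A_s f_y = 1524 × 500 = 762000 N = 762 kN.
From C = T: a = T/(0.85 f'_c b) = 762000/(0.85 × 50.1 × 290) = 61.70 mm.
M_n = T(d − a/2) = 762 kN × (450 − 30.85) mm = 319.39 kN·m.

M_n ≈ 319 kN·m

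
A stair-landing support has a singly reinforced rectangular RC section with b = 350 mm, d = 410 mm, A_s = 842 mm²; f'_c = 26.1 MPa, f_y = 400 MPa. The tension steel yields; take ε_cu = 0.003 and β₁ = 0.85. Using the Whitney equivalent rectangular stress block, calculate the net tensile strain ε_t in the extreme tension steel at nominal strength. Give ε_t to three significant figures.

ε_t ≈ 0.0211

a = A_s f_y/(0.85 f'_c b) = 43.38 mm.
β₁ = 0.85, so c = a/β₁ = 43.38/0.85 = 51.04 mm.
From the linear strain diagram with ε_cu = 0.003: ε_t = 0.003 (d − c)/c = 0.003 × (410 − 51.04)/51.04 = 0.0211.
Since ε_t ≥ 0.005, the section is tension-controlled.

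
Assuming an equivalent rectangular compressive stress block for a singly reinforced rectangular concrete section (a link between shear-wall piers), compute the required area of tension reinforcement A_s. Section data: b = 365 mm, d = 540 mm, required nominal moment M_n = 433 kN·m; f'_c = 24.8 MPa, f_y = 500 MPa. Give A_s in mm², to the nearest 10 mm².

A_s ≈ 1800 mm²

With M_n = 0.85 f'_c a b (d − a/2), solve the quadratic for a:
a = d − √(d² − 2M_n/(0.85 f'_c b)) = 540 − √(540² − 2 × 433×10⁶/(0.85 × 24.8 × 365)) = 116.86 mm.
A_s = 0.85 f'_c a b / f_y = 0.85 × 24.8 × 116.86 × 365 / 500 = 1798.3 mm².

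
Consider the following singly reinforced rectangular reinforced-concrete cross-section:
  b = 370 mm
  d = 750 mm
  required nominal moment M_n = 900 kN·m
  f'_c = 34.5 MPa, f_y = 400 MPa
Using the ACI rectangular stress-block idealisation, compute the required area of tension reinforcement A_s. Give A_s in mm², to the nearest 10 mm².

A_s ≈ 3260 mm²

With M_n = 0.85 f'_c a b (d − a/2), solve the quadratic for a:
a = d − √(d² − 2M_n/(0.85 f'_c b)) = 750 − √(750² − 2 × 900×10⁶/(0.85 × 34.5 × 370)) = 120.23 mm.
A_s = 0.85 f'_c a b / f_y = 0.85 × 34.5 × 120.23 × 370 / 400 = 3261.3 mm².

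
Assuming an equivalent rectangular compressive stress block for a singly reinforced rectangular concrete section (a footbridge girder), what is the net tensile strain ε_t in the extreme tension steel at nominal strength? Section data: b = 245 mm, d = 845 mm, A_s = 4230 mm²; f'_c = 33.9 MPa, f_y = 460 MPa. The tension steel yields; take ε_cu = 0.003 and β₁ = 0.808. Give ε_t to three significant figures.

a = A_s f_y/(0.85 f'_c b) = 275.62 mm.
β₁ = 0.808, so c = a/β₁ = 275.62/0.808 = 341.11 mm.
From the linear strain diagram with ε_cu = 0.003: ε_t = 0.003 (d − c)/c = 0.003 × (845 − 341.11)/341.11 = 0.00443.
ε_t is between 0.004 and 0.005 — transition zone.

ε_t ≈ 0.00443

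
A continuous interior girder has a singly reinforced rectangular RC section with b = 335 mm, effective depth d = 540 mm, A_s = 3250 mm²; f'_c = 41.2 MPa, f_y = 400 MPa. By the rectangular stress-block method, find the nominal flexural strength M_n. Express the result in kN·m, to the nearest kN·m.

M_n ≈ 630 kN·m

T = A_s f_y = 3250 × 400 = 1300000 N = 1300 kN.
From C = T: a = T/(0.85 f'_c b) = 1300000/(0.85 × 41.2 × 335) = 110.81 mm.
M_n = T(d − a/2) = 1300 kN × (540 − 55.405) mm = 629.97 kN·m.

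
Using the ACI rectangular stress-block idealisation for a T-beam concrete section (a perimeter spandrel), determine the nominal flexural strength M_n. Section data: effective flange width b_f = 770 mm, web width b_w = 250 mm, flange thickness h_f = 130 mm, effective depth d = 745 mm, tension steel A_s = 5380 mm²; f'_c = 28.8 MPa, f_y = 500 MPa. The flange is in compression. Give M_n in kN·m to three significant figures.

Tension: T = A_s f_y = 5380 × 500 = 2690000 N.
Try a within the flange: a = T/(0.85 f'_c b_f) = 2690000/(0.85 × 28.8 × 770) = 142.71 mm.
a = 142.71 > h_f = 130 mm: the block extends into the web. Split into flange-overhang and web parts.
C_f = 0.85 f'_c (b_f − b_w) h_f = 0.85 × 28.8 × (770 − 250) × 130 = 1654848 N.
Remaining web compression depth: a_w = (T − C_f)/(0.85 f'_c b_w) = (2690000 − 1654848)/(0.85 × 28.8 × 250) = 169.14 mm.
M_n = C_f(d − h_f/2) + (T − C_f)(d − a_w/2) = 1654848 × (745 − 65) + 1035152 × (745 − 84.57) = 1125.30 + 683.65 = 1808.95 × 10⁶ N·mm.
M_n = 1808.95 kN·m.

M_n ≈ 1810 kN·m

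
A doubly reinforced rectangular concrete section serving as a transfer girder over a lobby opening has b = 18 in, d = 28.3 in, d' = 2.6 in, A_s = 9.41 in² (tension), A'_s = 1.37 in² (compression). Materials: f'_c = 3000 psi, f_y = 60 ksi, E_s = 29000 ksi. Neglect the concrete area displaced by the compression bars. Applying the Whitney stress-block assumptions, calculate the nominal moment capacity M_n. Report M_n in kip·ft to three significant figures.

Assume both steels yield.
a = (A_s − A'_s) f_y/(0.85 f'_c b) = (9.41 − 1.37) × 60/(0.85 × 3 × 18) = 10.510 in.
c = a/β₁ = 10.510/0.85 = 12.365 in; ε'_s = 0.003(c − d')/c = 0.0024 ≥ ε_y = 0.0021, so the compression steel yields.
M_n = (A_s − A'_s) f_y (d − a/2) + A'_s f_y (d − d') = 482.4 × (28.3 − 5.255) + 82.2 × (28.3 − 2.6) = 11116.9 + 2112.5 = 13229.4 kip·in = 13229.4/12 = 1102.45 kip·ft.

M_n ≈ 1100 kip·ft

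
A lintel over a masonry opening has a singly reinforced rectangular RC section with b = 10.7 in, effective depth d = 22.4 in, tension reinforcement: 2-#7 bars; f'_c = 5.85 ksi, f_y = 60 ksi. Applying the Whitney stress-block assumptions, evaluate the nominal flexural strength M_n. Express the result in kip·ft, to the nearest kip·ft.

M_n ≈ 130 kip·ft

A_s = 2 × 0.6 = 1.2 in².
T = A_s f_y = 1.2 × 60 = 72 kips.
a = T/(0.85 f'_c b) = 72/(0.85 × 5.85 × 10.7) = 1.353 in.
M_n = T(d − a/2) = 72 × (22.4 − 0.6765) = 1564.1 kip·in = 1564.1/12 = 130.34 kip·ft.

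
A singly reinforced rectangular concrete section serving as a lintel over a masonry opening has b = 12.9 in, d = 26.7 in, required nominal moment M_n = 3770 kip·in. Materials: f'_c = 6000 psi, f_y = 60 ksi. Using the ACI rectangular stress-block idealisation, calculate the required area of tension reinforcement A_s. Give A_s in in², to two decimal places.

From M_n = 0.85 f'_c a b (d − a/2):
a = d − √(d² − 2M_n/(0.85 f'_c b)) = 26.7 − √(26.7² − 2 × 3770/(0.85 × 6 × 12.9)) = 2.240 in.
A_s = 0.85 f'_c a b / f_y = 0.85 × 6 × 2.240 × 12.9 / 60 = 2.456 in².

A_s ≈ 2.46 in²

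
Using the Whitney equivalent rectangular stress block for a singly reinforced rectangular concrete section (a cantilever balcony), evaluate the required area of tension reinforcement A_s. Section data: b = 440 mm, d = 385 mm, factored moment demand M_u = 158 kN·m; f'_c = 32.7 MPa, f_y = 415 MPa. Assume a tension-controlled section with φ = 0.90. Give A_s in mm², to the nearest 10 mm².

M_n = M_u/φ = 158/0.90 = 175.556 kN·m.
With M_n = 0.85 f'_c a b (d − a/2), solve the quadratic for a:
a = d − √(d² − 2M_n/(0.85 f'_c b)) = 385 − √(385² − 2 × 175.556×10⁶/(0.85 × 32.7 × 440)) = 39.29 mm.
A_s = 0.85 f'_c a b / f_y = 0.85 × 32.7 × 39.29 × 440 / 415 = 1157.9 mm².

A_s ≈ 1160 mm²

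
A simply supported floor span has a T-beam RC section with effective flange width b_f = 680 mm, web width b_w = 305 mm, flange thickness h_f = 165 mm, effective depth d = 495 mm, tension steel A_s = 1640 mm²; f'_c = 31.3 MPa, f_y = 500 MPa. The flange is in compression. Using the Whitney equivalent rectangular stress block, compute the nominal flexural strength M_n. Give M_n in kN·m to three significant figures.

M_n ≈ 387 kN·m

Tension: T = A_s f_y = 1640 × 500 = 820000 N.
Try a within the flange: a = T/(0.85 f'_c b_f) = 820000/(0.85 × 31.3 × 680) = 45.33 mm.
Since a = 45.33 ≤ h_f = 165 mm, the stress block lies entirely in the flange; analyse as a rectangular beam of width b_f.
M_n = T(d − a/2) = 820000 × (495 − 22.665) = 387.31 × 10⁶ N·mm.
M_n = 387.31 kN·m.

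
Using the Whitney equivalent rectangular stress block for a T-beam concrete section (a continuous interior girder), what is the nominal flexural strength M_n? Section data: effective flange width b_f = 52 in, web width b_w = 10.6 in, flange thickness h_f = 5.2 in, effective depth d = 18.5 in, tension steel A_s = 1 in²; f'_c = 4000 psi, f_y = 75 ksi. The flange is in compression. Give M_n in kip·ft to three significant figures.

Tension: T = A_s f_y = 1 × 75 = 75 kips.
Try a within the flange: a = T/(0.85 f'_c b_f) = 75/(0.85 × 4 × 52) = 0.424 in.
Since a = 0.424 ≤ h_f = 5.2 in, the stress block lies entirely in the flange; analyse as a rectangular beam of width b_f.
M_n = T(d − a/2) = 75 × (18.5 − 0.212) = 1371.6 kip·in.
M_n = 1371.6/12 = 114.30 kip·ft.

M_n ≈ 114 kip·ft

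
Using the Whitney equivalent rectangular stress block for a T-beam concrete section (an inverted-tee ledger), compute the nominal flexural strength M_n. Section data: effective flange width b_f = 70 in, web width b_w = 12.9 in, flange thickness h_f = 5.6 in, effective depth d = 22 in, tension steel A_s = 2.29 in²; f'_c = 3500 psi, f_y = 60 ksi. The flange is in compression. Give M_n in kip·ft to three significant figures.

M_n ≈ 248 kip·ft

Tension: T = A_s f_y = 2.29 × 60 = 137.4 kips.
Try a within the flange: a = T/(0.85 f'_c b_f) = 137.4/(0.85 × 3.5 × 70) = 0.660 in.
Since a = 0.660 ≤ h_f = 5.6 in, the stress block lies entirely in the flange; analyse as a rectangular beam of width b_f.
M_n = T(d − a/2) = 137.4 × (22 − 0.33) = 2977.5 kip·in.
M_n = 2977.5/12 = 248.13 kip·ft.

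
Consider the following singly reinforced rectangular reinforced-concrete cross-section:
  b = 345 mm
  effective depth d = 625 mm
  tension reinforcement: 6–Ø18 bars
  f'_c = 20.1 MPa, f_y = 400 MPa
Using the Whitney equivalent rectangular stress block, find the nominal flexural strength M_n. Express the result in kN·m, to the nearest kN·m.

M_n ≈ 349 kN·m

A_s = 6 × 254 = 1524 mm².
T = A_s f_y = 1524 × 400 = 609600 N = 609.6 kN.
From C = T: a = T/(0.85 f'_c b) = 609600/(0.85 × 20.1 × 345) = 103.42 mm.
M_n = T(d − a/2) = 609.6 kN × (625 − 51.71) mm = 349.48 kN·m.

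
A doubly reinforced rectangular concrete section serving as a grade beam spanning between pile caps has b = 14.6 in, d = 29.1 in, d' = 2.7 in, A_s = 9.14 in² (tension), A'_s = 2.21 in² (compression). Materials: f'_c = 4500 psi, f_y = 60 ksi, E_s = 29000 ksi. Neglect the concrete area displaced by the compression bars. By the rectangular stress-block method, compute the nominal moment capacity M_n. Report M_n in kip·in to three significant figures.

Assume both steels yield.
a = (A_s − A'_s) f_y/(0.85 f'_c b) = (9.14 − 2.21) × 60/(0.85 × 4.5 × 14.6) = 7.446 in.
c = a/β₁ = 7.446/0.825 = 9.025 in; ε'_s = 0.003(c − d')/c = 0.0021 ≥ ε_y = 0.0021, so the compression steel yields.
M_n = (A_s − A'_s) f_y (d − a/2) + A'_s f_y (d − d') = 415.8 × (29.1 − 3.723) + 132.6 × (29.1 − 2.7) = 10551.8 + 3500.6 = 14052.4 kip·in.

M_n ≈ 14100 kip·in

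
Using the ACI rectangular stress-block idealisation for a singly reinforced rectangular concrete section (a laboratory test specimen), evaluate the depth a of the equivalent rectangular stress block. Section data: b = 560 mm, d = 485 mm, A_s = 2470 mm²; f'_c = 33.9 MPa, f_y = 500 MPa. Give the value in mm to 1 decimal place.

a ≈ 76.5 mm

T = A_s f_y = 2470 × 500 = 1235000 N = 1235 kN.
Setting C = 0.85 f'_c a b equal to T: a = 1235000/(0.85 × 33.9 × 560) = 76.5 mm.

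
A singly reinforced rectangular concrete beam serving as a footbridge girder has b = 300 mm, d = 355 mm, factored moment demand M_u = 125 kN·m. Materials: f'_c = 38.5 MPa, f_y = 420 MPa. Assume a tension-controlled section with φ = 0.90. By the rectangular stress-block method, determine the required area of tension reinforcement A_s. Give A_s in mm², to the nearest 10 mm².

M_n = M_u/φ = 125/0.90 = 138.889 kN·m.
With M_n = 0.85 f'_c a b (d − a/2), solve the quadratic for a:
a = d − √(d² − 2M_n/(0.85 f'_c b)) = 355 − √(355² − 2 × 138.889×10⁶/(0.85 × 38.5 × 300)) = 42.38 mm.
A_s = 0.85 f'_c a b / f_y = 0.85 × 38.5 × 42.38 × 300 / 420 = 990.6 mm².

A_s ≈ 990 mm²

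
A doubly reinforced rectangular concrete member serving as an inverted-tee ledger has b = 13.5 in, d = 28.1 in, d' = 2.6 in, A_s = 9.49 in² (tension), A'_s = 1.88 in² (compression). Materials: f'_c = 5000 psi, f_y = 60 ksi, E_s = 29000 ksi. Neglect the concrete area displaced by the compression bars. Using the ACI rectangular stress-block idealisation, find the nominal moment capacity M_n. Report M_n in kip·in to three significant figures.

Assume both steels yield.
a = (A_s − A'_s) f_y/(0.85 f'_c b) = (9.49 − 1.88) × 60/(0.85 × 5 × 13.5) = 7.958 in.
c = a/β₁ = 7.958/0.8 = 9.948 in; ε'_s = 0.003(c − d')/c = 0.0022 ≥ ε_y = 0.0021, so the compression steel yields.
M_n = (A_s − A'_s) f_y (d − a/2) + A'_s f_y (d − d') = 456.6 × (28.1 − 3.979) + 112.8 × (28.1 − 2.6) = 11013.6 + 2876.4 = 13890.0 kip·in.

M_n ≈ 13900 kip·in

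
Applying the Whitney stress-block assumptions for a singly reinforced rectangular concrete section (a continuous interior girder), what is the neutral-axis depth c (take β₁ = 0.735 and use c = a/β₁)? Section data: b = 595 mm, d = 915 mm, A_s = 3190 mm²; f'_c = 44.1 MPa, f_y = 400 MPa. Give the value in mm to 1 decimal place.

c ≈ 77.8 mm

T = A_s f_y = 3190 × 400 = 1276000 N = 1276 kN.
Setting C = 0.85 f'_c a b equal to T: a = 1276000/(0.85 × 44.1 × 595) = 57.211 mm.
With β₁ = 0.735, c = a/β₁ = 57.211/0.735 = 77.8 mm.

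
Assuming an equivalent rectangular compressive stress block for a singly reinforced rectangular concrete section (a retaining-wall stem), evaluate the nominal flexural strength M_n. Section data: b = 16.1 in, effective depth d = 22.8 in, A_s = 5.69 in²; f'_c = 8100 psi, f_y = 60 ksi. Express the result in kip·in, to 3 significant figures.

M_n ≈ 7260 kip·in

T = A_s f_y = 5.69 × 60 = 341.4 kips.
a = T/(0.85 f'_c b) = 341.4/(0.85 × 8.1 × 16.1) = 3.080 in.
M_n = T(d − a/2) = 341.4 × (22.8 − 1.54) = 7258.2 kip·in.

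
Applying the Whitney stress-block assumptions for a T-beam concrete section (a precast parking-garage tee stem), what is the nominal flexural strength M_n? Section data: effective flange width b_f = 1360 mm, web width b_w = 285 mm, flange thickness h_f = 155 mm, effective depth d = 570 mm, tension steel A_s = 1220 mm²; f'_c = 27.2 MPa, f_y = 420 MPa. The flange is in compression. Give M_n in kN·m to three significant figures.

M_n ≈ 288 kN·m

Tension: T = A_s f_y = 1220 × 420 = 512400 N.
Try a within the flange: a = T/(0.85 f'_c b_f) = 512400/(0.85 × 27.2 × 1360) = 16.30 mm.
Since a = 16.30 ≤ h_f = 155 mm, the stress block lies entirely in the flange; analyse as a rectangular beam of width b_f.
M_n = T(d − a/2) = 512400 × (570 − 8.15) = 287.89 × 10⁶ N·mm.
M_n = 287.89 kN·m.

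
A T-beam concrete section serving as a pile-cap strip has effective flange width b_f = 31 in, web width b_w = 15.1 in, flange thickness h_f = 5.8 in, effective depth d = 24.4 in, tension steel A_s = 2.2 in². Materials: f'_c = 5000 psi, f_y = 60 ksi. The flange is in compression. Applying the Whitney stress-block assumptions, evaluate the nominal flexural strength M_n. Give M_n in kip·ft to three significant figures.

M_n ≈ 263 kip·ft

Tension: T = A_s f_y = 2.2 × 60 = 132 kips.
Try a within the flange: a = T/(0.85 f'_c b_f) = 132/(0.85 × 5 × 31) = 1.002 in.
Since a = 1.002 ≤ h_f = 5.8 in, the stress block lies entirely in the flange; analyse as a rectangular beam of width b_f.
M_n = T(d − a/2) = 132 × (24.4 − 0.501) = 3154.7 kip·in.
M_n = 3154.7/12 = 262.89 kip·ft.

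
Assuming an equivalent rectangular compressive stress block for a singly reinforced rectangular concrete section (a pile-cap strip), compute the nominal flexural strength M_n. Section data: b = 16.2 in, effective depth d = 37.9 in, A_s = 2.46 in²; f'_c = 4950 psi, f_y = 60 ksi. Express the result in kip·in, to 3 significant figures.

T = A_s f_y = 2.46 × 60 = 147.6 kips.
a = T/(0.85 f'_c b) = 147.6/(0.85 × 4.95 × 16.2) = 2.165 in.
M_n = T(d − a/2) = 147.6 × (37.9 − 1.0825) = 5434.3 kip·in.

M_n ≈ 5430 kip·in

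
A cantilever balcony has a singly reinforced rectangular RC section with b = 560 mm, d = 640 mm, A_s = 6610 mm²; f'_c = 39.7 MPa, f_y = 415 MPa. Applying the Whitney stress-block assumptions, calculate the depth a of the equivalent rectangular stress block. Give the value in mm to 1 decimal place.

T = A_s f_y = 6610 × 415 = 2743150 N = 2743.15 kN.
Setting C = 0.85 f'_c a b equal to T: a = 2743150/(0.85 × 39.7 × 560) = 145.2 mm.

a ≈ 145.2 mm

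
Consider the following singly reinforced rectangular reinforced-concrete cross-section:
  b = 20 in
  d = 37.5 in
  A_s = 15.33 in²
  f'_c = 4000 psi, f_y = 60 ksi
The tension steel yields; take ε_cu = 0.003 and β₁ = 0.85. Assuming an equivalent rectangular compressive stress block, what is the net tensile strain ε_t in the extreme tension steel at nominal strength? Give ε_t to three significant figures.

ε_t ≈ 0.00407

a = A_s f_y/(0.85 f'_c b) = 13.526 in.
β₁ = 0.85, so c = a/β₁ = 13.526/0.85 = 15.913 in.
From the linear strain diagram with ε_cu = 0.003: ε_t = 0.003 (d − c)/c = 0.003 × (37.5 − 15.913)/15.913 = 0.00407.
ε_t is between 0.004 and 0.005 — transition zone.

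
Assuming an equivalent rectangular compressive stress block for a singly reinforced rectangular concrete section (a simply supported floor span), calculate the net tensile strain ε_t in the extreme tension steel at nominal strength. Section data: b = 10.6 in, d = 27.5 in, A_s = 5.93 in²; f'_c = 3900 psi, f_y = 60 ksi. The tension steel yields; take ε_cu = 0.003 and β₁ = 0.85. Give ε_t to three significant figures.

a = A_s f_y/(0.85 f'_c b) = 10.126 in.
β₁ = 0.85, so c = a/β₁ = 10.126/0.85 = 11.913 in.
From the linear strain diagram with ε_cu = 0.003: ε_t = 0.003 (d − c)/c = 0.003 × (27.5 − 11.913)/11.913 = 0.00393.
ε_t < 0.004 — the section is over-reinforced for flexure under ACI limits.

ε_t ≈ 0.00393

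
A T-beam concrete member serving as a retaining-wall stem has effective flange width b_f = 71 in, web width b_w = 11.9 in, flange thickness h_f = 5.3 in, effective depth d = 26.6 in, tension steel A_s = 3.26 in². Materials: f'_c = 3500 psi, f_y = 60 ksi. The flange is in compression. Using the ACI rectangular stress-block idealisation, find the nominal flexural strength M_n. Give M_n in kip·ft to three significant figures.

M_n ≈ 426 kip·ft

Tension: T = A_s f_y = 3.26 × 60 = 195.6 kips.
Try a within the flange: a = T/(0.85 f'_c b_f) = 195.6/(0.85 × 3.5 × 71) = 0.926 in.
Since a = 0.926 ≤ h_f = 5.3 in, the stress block lies entirely in the flange; analyse as a rectangular beam of width b_f.
M_n = T(d − a/2) = 195.6 × (26.6 − 0.463) = 5112.4 kip·in.
M_n = 5112.4/12 = 426.03 kip·ft.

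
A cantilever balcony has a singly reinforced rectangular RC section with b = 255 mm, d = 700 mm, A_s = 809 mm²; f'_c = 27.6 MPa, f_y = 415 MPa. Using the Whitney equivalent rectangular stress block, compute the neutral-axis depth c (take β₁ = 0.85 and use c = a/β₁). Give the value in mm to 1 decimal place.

c ≈ 66.0 mm

T = A_s f_y = 809 × 415 = 335735 N = 335.735 kN.
Setting C = 0.85 f'_c a b equal to T: a = 335735/(0.85 × 27.6 × 255) = 56.121 mm.
With β₁ = 0.85, c = a/β₁ = 56.121/0.85 = 66.0 mm.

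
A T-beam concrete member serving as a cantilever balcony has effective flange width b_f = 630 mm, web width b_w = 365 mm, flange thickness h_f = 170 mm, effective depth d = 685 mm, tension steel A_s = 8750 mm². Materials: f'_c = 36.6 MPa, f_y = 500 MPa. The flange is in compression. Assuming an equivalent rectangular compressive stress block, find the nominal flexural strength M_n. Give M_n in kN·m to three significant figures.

M_n ≈ 2490 kN·m

Tension: T = A_s f_y = 8750 × 500 = 4375000 N.
Try a within the flange: a = T/(0.85 f'_c b_f) = 4375000/(0.85 × 36.6 × 630) = 223.22 mm.
a = 223.22 > h_f = 170 mm: the block extends into the web. Split into flange-overhang and web parts.
C_f = 0.85 f'_c (b_f − b_w) h_f = 0.85 × 36.6 × (630 − 365) × 170 = 1401506 N.
Remaining web compression depth: a_w = (T − C_f)/(0.85 f'_c b_w) = (4375000 − 1401506)/(0.85 × 36.6 × 365) = 261.86 mm.
M_n = C_f(d − h_f/2) + (T − C_f)(d − a_w/2) = 1401506 × (685 − 85) + 2973494 × (685 − 130.93) = 840.90 + 1647.52 = 2488.42 × 10⁶ N·mm.
M_n = 2488.42 kN·m.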